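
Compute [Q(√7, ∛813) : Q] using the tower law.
[Q(√7, ∛813) : Q] = 6

Let L = Q(√7, ∛813). Since Q(√7) ⊂ L and [Q(√7):Q] = 2, the tower law gives 2 | [L:Q]. Likewise Q(∛813) ⊂ L with [Q(∛813):Q] = 3 (because 813 is not a perfect cube), so 3 | [L:Q]. As gcd(2,3) = 1, [L:Q] is divisible by 6. Conversely L is generated over Q by √7 and ∛813, so [L:Q] ≤ 2·3 = 6. Therefore [Q(√7, ∛813) : Q] = 6.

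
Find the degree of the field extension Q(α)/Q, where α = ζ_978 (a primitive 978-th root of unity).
[Q(α):Q] = 324

The minimal polynomial of ζ_978 over Q is the 978-th cyclotomic polynomial Φ_978(x), which is irreducible over Q and has degree φ(978) = 324. Hence [Q(α):Q] = φ(978) = 324.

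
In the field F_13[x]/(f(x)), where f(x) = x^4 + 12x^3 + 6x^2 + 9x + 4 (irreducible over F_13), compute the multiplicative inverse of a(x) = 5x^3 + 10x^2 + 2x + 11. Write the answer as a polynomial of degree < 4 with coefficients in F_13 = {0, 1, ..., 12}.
a(x)^(-1) ≡ 10x^2 + 10x + 9 (mod f(x))

Since f is irreducible over F_13, F_13[x]/(f) is a field and a(x) ≠ 0 has an inverse. Apply the extended Euclidean algorithm to f(x) and a(x) in F_13[x]: f(x) = (8x + 2)·a(x) + (9x^2 + 8x + 8);  a(x) = (2x + 8)·(9x^2 + 8x + 8) + (12). The last nonzero remainder is the constant 12 = gcd(f, a) in F_13. Back-substituting through the division chain expresses 12 = s(x)·a(x) + t(x)·f(x) with s(x) ≡ 3x^2 + 3x + 4 (mod f), so (3x^2 + 3x + 4)·a(x) ≡ 12 (mod f). Multiplying by 12^(-1) ≡ 12 in F_13 gives a(x)^(-1) ≡ 12·(3x^2 + 3x + 4) ≡ 10x^2 + 10x + 9 (mod f). Check: (5x^3 + 10x^2 + 2x + 11)·(10x^2 + 10x + 9) = 11x^5 + 7x^4 + 9x^3 + 12x^2 + 11x + 8 ≡ 1 (mod x^4 + 12x^3 + 6x^2 + 9x + 4).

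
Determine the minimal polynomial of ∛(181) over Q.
m_α(x) = x^3 - 181

α satisfies α^3 = 181, so x^3 - 181 annihilates α. By the rational root test, a rational root p/q (in lowest terms) of x^3 - 181 would satisfy p^3 = 181 q^3, forcing q = 1 and p^3 = 181; but 181 is not a perfect cube, contradiction. A monic cubic over Q with no rational root is irreducible (any nontrivial factorization would include a linear factor). Hence x^3 - 181 is the minimal polynomial of α, and in particular [Q(α):Q] = 3.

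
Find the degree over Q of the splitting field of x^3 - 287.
[K : Q] = 6

The roots of x^3 - 287 are ∛287, ω∛287, ω^2∛287 where ω = e^(2πi/3) is a primitive cube root of unity, so K = Q(∛287, ω). Now [Q(∛287):Q] = 3 (since 287 is not a perfect cube, x^3 - 287 is irreducible) and [Q(ω):Q] = 2. Both 2 and 3 divide [K:Q], and [K:Q] ≤ 3·2 = 6, so [K:Q] = 6. (Equivalently: Q(∛287) ⊂ R but ω ∉ R, so [K : Q(∛287)] = 2.)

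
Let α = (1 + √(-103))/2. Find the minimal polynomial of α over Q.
m_α(x) = x^2 - x + 26

From 2α - 1 = √(-103), squaring gives (2α - 1)^2 = -103, i.e. 4α^2 - 4α + 1 = -103, so α^2 - α + (1 + 103)/4 = 0. Since -103 ≡ 1 (mod 4), (1 + 103)/4 = 26 ∈ Z. The polynomial x^2 - x + 26 has discriminant 1 - 4·(26) = -103, which is not a perfect square in Q (d = -103 is squarefree and ≠ 1), so x^2 - x + 26 is irreducible over Q. It is the minimal polynomial of α.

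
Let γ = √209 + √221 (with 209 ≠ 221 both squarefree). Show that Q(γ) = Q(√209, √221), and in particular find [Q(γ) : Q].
[Q(γ) : Q] = 4 (equivalently, Q(γ) = Q(√209, √221))

Obviously Q(γ) ⊆ Q(√209, √221), and [Q(√209, √221):Q] = 4 (since 209, 221 are distinct squarefree integers > 1 with 46189 not a perfect square). To show equality we compute the minimal polynomial of γ. From γ = √209 + √221: γ^2 = 209 + 2√(46189) + 221 = 430 + 2√(46189), so γ^2 - 430 = 2√(46189); squaring, (γ^2 - 430)^2 = 4·46189, i.e. γ^4 - 860γ^2 + 184900 - 184756 = 0, i.e. γ^4 - 860γ^2 + 144 = 0. So γ is a root of x^4 - 860x^2 + 144. This polynomial is irreducible over Q: it has no rational root (each ±√209 ± √221 is irrational), and any factorization into two quadratics over Q would force √(46189) ∈ Q (pairing opposite roots) or √209, √221 ∈ Q (other pairings), all impossible. Hence [Q(γ):Q] = 4 = [Q(√209, √221):Q], so Q(γ) = Q(√209, √221).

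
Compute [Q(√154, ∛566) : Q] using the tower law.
[Q(√154, ∛566) : Q] = 6

Let L = Q(√154, ∛566). Since Q(√154) ⊂ L and [Q(√154):Q] = 2, the tower law gives 2 | [L:Q]. Likewise Q(∛566) ⊂ L with [Q(∛566):Q] = 3 (because 566 is not a perfect cube), so 3 | [L:Q]. As gcd(2,3) = 1, [L:Q] is divisible by 6. Conversely L is generated over Q by √154 and ∛566, so [L:Q] ≤ 2·3 = 6. Therefore [Q(√154, ∛566) : Q] = 6.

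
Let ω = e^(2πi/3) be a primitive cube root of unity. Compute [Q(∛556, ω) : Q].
[Q(∛556, ω) : Q] = 6

[Q(∛556):Q] = 3 (min poly x^3 - 556, irreducible since 556 is not a perfect cube). [Q(ω):Q] = 2 (min poly x^2 + x + 1). Since Q(∛556) ⊂ R and ω ∉ R, we have ω ∉ Q(∛556), so x^2 + x + 1 remains irreducible over Q(∛556) and [Q(∛556, ω) : Q(∛556)] = 2. By the tower law, [Q(∛556, ω) : Q] = 3 · 2 = 6. (In fact Q(∛556, ω) is the splitting field of x^3 - 556 over Q.)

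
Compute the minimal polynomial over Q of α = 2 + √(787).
m_α(x) = x^2 - 4x - 783

From α - 2 = √(787), squaring gives (α - 2)^2 = 787, i.e. α^2 - 4α + 4 = 787, so α^2 - 4α - 783 = 0. The discriminant of x^2 - 4x - 783 is (-4)^2 - 4·(-783) = 16 + 3132 = 3148, and 4·(787) is not a perfect square in Q since 787 is squarefree and ≠ 1. Hence x^2 - 4x - 783 is irreducible over Q and is the minimal polynomial of α.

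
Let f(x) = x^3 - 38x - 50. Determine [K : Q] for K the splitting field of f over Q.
[K : Q] = 6

By the rational root test, any rational root of the monic integer polynomial f(x) = x^3 - 38x - 50 must be an integer dividing the constant term -50, i.e. one of ±{1, 2, 5, 10, 25, 50}. Evaluating: f(1) = -87, f(-1) = -13, f(2) = -118, f(-2) = 18, f(5) = -115, f(-5) = 15, f(10) = 570, f(-10) = -670, f(25) = 14625, f(-25) = -14725, f(50) = 123050, f(-50) = -123150; none is 0, so f has no rational root and is therefore irreducible over Q (a cubic with no linear factor over a field is irreducible). For an irreducible cubic, the Galois group is A_3 or S_3 according as the discriminant disc(f) = -4a^3 - 27b^2 = -4·(-38)^3 - 27·(-50)^2 = 151988 is or is not a square in Q. Here disc(f) = 151988 is not a perfect square in Q, so the Galois group of f over Q is not contained in A_3 and must be all of S_3. The splitting field has degree |S_3| = 6 over Q, so [K : Q] = 6.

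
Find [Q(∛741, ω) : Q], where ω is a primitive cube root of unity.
[Q(∛741, ω) : Q] = 6

[Q(∛741):Q] = 3 (min poly x^3 - 741, irreducible since 741 is not a perfect cube). [Q(ω):Q] = 2 (min poly x^2 + x + 1). Since Q(∛741) ⊂ R and ω ∉ R, we have ω ∉ Q(∛741), so x^2 + x + 1 remains irreducible over Q(∛741) and [Q(∛741, ω) : Q(∛741)] = 2. By the tower law, [Q(∛741, ω) : Q] = 3 · 2 = 6. (In fact Q(∛741, ω) is the splitting field of x^3 - 741 over Q.)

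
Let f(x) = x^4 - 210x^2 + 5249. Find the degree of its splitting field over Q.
[K : Q] = 4

Solving the quadratic in x^2: x^2 = (210 ± √(210^2 - 4·5249))/2 = (210 ± √23104)/2 = (210 ± 152)/2, giving x^2 = 181 or x^2 = 29. So f(x) = (x^2 - 181)(x^2 - 29) and the roots of f are ±√181, ±√29. Hence the splitting field is K = Q(√181, √29). Since 181 and 29 are distinct squarefree integers > 1, their product 5249 is not a perfect square, so √29 ∉ Q(√181). By the tower law [K:Q] = [Q(√181,√29):Q(√181)] · [Q(√181):Q] = 2 · 2 = 4.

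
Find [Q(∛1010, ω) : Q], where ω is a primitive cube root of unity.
[Q(∛1010, ω) : Q] = 6

[Q(∛1010):Q] = 3 (min poly x^3 - 1010, irreducible since 1010 is not a perfect cube). [Q(ω):Q] = 2 (min poly x^2 + x + 1). Since Q(∛1010) ⊂ R and ω ∉ R, we have ω ∉ Q(∛1010), so x^2 + x + 1 remains irreducible over Q(∛1010) and [Q(∛1010, ω) : Q(∛1010)] = 2. By the tower law, [Q(∛1010, ω) : Q] = 3 · 2 = 6. (In fact Q(∛1010, ω) is the splitting field of x^3 - 1010 over Q.)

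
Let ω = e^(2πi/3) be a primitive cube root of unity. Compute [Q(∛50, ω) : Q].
[Q(∛50, ω) : Q] = 6

[Q(∛50):Q] = 3 (min poly x^3 - 50, irreducible since 50 is not a perfect cube). [Q(ω):Q] = 2 (min poly x^2 + x + 1). Since Q(∛50) ⊂ R and ω ∉ R, we have ω ∉ Q(∛50), so x^2 + x + 1 remains irreducible over Q(∛50) and [Q(∛50, ω) : Q(∛50)] = 2. By the tower law, [Q(∛50, ω) : Q] = 3 · 2 = 6. (In fact Q(∛50, ω) is the splitting field of x^3 - 50 over Q.)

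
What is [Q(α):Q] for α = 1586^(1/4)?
[Q(α):Q] = 4

α is a root of x^4 - 1586. By Eisenstein's criterion at the prime p = 2 (which divides the constant term 1586 but p^2 = 4 does not, since 1586 is squarefree), x^4 - 1586 is irreducible over Q. Hence [Q(α):Q] = 4.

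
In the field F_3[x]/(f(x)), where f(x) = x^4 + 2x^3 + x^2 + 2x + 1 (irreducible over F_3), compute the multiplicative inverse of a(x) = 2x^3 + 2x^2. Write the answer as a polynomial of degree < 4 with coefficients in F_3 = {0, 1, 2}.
a(x)^(-1) ≡ 2x^3 + 2x + 2 (mod f(x))

Since f is irreducible over F_3, F_3[x]/(f) is a field and a(x) ≠ 0 has an inverse. Apply the extended Euclidean algorithm to f(x) and a(x) in F_3[x]: f(x) = (2x + 2)·a(x) + (2x + 1);  a(x) = (x^2 + 2x + 2)·(2x + 1) + (1). The last nonzero remainder is the constant 1 = gcd(f, a) in F_3. Back-substituting through the division chain expresses 1 = s(x)·a(x) + t(x)·f(x) with s(x) ≡ 2x^3 + 2x + 2 (mod f), so a(x)^(-1) ≡ s(x) = 2x^3 + 2x + 2 (mod f). Check: (2x^3 + 2x^2)·(2x^3 + 2x + 2) = x^6 + x^5 + x^4 + 2x^3 + x^2 ≡ 1 (mod x^4 + 2x^3 + x^2 + 2x + 1).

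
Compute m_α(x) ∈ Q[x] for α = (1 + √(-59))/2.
m_α(x) = x^2 - x + 15

From 2α - 1 = √(-59), squaring gives (2α - 1)^2 = -59, i.e. 4α^2 - 4α + 1 = -59, so α^2 - α + (1 + 59)/4 = 0. Since -59 ≡ 1 (mod 4), (1 + 59)/4 = 15 ∈ Z. The polynomial x^2 - x + 15 has discriminant 1 - 4·(15) = -59, which is not a perfect square in Q (d = -59 is squarefree and ≠ 1), so x^2 - x + 15 is irreducible over Q. It is the minimal polynomial of α.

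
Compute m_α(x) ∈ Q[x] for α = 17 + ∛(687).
m_α(x) = x^3 - 51x^2 + 867x - 5600

Set β = α - 17 = ∛(687), so β^3 = 687. Then (α - 17)^3 - 687 = 0, i.e. α is a root of g(x) = (x - 17)^3 - 687 = x^3 - 51x^2 + 867x - 5600. Since g(x) = h(x - 17) where h(x) = x^3 - 687, and h is irreducible over Q (because 687 is not a perfect cube, so h has no rational root, and a monic cubic with no rational root is irreducible), g is also irreducible (irreducibility is preserved under the substitution x → x - 17). Hence m_α(x) = x^3 - 51x^2 + 867x - 5600.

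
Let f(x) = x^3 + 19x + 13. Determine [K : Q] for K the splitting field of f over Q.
[K : Q] = 6

By the rational root test, any rational root of the monic integer polynomial f(x) = x^3 + 19x + 13 must be an integer dividing the constant term 13, i.e. one of ±{1, 13}. Evaluating: f(1) = 33, f(-1) = -7, f(13) = 2457, f(-13) = -2431; none is 0, so f has no rational root and is therefore irreducible over Q (a cubic with no linear factor over a field is irreducible). For an irreducible cubic, the Galois group is A_3 or S_3 according as the discriminant disc(f) = -4a^3 - 27b^2 = -4·(19)^3 - 27·(13)^2 = -31999 is or is not a square in Q. Here disc(f) = -31999 is not a perfect square in Q, so the Galois group of f over Q is not contained in A_3 and must be all of S_3. The splitting field has degree |S_3| = 6 over Q, so [K : Q] = 6.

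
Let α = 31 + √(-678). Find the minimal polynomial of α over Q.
m_α(x) = x^2 - 62x + 1639

From α - 31 = √(-678), squaring gives (α - 31)^2 = -678, i.e. α^2 - 62α + 961 = -678, so α^2 - 62α + 1639 = 0. The discriminant of x^2 - 62x + 1639 is (-62)^2 - 4·(1639) = 3844 - 6556 = -2712, and 4·(-678) is not a perfect square in Q since -678 is squarefree and ≠ 1. Hence x^2 - 62x + 1639 is irreducible over Q and is the minimal polynomial of α.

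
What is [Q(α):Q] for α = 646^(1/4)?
[Q(α):Q] = 4

α is a root of x^4 - 646. By Eisenstein's criterion at the prime p = 2 (which divides the constant term 646 but p^2 = 4 does not, since 646 is squarefree), x^4 - 646 is irreducible over Q. Hence [Q(α):Q] = 4.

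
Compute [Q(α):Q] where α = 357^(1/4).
[Q(α):Q] = 4

α is a root of x^4 - 357. By Eisenstein's criterion at the prime p = 3 (which divides the constant term 357 but p^2 = 9 does not, since 357 is squarefree), x^4 - 357 is irreducible over Q. Hence [Q(α):Q] = 4.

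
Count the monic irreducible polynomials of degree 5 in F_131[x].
There are 7715897904 monic irreducible polynomials of degree 5 over F_131

Each element of F_{131^5} that lies in no proper subfield is a root of exactly one monic irreducible of degree 5 over F_131, and each such polynomial has 5 distinct roots in F_{131^5}. By Möbius inversion the count is N_131(5) = (1/5) Σ_{d|5} μ(5/d) · 131^d = (1/5)(μ(5)·131^1 + μ(1)·131^5) = 38579489520/5 = 7715897904.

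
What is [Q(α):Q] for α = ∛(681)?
[Q(α):Q] = 3

The minimal polynomial of α is x^3 - 681, irreducible over Q since 681 is not a perfect cube (so x^3 - 681 has no rational root). Hence [Q(α):Q] = deg(m_α) = 3.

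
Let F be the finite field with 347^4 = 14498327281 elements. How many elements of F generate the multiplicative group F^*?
There are φ(14498327280) = 3711016960 primitive elements

F_q^* is cyclic of order q - 1 = 14498327280. A cyclic group of order m has exactly φ(m) generators. Here m = 14498327280 = 2^4 · 3 · 5 · 29 · 173 · 12041, so the number of primitive elements is φ(14498327280) = 3711016960.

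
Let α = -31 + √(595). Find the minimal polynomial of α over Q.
m_α(x) = x^2 + 62x + 366

From α + 31 = √(595), squaring gives (α + 31)^2 = 595, i.e. α^2 + 62α + 961 = 595, so α^2 + 62α + 366 = 0. The discriminant of x^2 + 62x + 366 is (62)^2 - 4·(366) = 3844 - 1464 = 2380, and 4·(595) is not a perfect square in Q since 595 is squarefree and ≠ 1. Hence x^2 + 62x + 366 is irreducible over Q and is the minimal polynomial of α.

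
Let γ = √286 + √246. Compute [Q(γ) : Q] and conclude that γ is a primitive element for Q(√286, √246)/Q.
[Q(γ) : Q] = 4 (equivalently, Q(γ) = Q(√286, √246))

Obviously Q(γ) ⊆ Q(√286, √246), and [Q(√286, √246):Q] = 4 (since 286, 246 are distinct squarefree integers > 1 with 70356 not a perfect square). To show equality we compute the minimal polynomial of γ. From γ = √286 + √246: γ^2 = 286 + 2√(70356) + 246 = 532 + 2√(70356), so γ^2 - 532 = 2√(70356); squaring, (γ^2 - 532)^2 = 4·70356, i.e. γ^4 - 1064γ^2 + 283024 - 281424 = 0, i.e. γ^4 - 1064γ^2 + 1600 = 0. So γ is a root of x^4 - 1064x^2 + 1600. This polynomial is irreducible over Q: it has no rational root (each ±√286 ± √246 is irrational), and any factorization into two quadratics over Q would force √(70356) ∈ Q (pairing opposite roots) or √286, √246 ∈ Q (other pairings), all impossible. Hence [Q(γ):Q] = 4 = [Q(√286, √246):Q], so Q(γ) = Q(√286, √246).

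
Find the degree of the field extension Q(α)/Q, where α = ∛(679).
[Q(α):Q] = 3

The minimal polynomial of α is x^3 - 679, irreducible over Q since 679 is not a perfect cube (so x^3 - 679 has no rational root). Hence [Q(α):Q] = deg(m_α) = 3.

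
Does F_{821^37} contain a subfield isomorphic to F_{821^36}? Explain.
No: F_{821^36} is not a subfield of F_{821^37}

F_{p^m} embeds in F_{p^n} iff m | n. Here 36 ∤ 37 (since 37 = 1·36 + 1 with remainder 1 ≠ 0), so F_{821^36} is not a subfield of F_{821^37}. Equivalently: if it were, the tower law would give 36 = [F_{821^36}:F_821] dividing [F_{821^37}:F_821] = 37, contradiction.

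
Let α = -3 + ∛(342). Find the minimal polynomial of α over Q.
m_α(x) = x^3 + 9x^2 + 27x - 315

Set β = α + 3 = ∛(342), so β^3 = 342. Then (α + 3)^3 - 342 = 0, i.e. α is a root of g(x) = (x + 3)^3 - 342 = x^3 + 9x^2 + 27x - 315. Since g(x) = h(x + 3) where h(x) = x^3 - 342, and h is irreducible over Q (because 342 is not a perfect cube, so h has no rational root, and a monic cubic with no rational root is irreducible), g is also irreducible (irreducibility is preserved under the substitution x → x + 3). Hence m_α(x) = x^3 + 9x^2 + 27x - 315.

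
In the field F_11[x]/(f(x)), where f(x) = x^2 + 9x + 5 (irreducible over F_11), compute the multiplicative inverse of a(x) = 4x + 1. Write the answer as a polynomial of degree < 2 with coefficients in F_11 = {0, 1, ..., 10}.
a(x)^(-1) ≡ 7x + 9 (mod f(x))

Since f is irreducible over F_11, F_11[x]/(f) is a field and a(x) ≠ 0 has an inverse. Apply the extended Euclidean algorithm to f(x) and a(x) in F_11[x]: f(x) = (3x + 7)·a(x) + (9). The last nonzero remainder is the constant 9 = gcd(f, a) in F_11. Back-substituting through the division chain expresses 9 = s(x)·a(x) + t(x)·f(x) with s(x) ≡ 8x + 4 (mod f), so (8x + 4)·a(x) ≡ 9 (mod f). Multiplying by 9^(-1) ≡ 5 in F_11 gives a(x)^(-1) ≡ 5·(8x + 4) ≡ 7x + 9 (mod f). Check: (4x + 1)·(7x + 9) = 6x^2 + 10x + 9 ≡ 1 (mod x^2 + 9x + 5).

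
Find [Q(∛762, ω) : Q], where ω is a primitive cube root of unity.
[Q(∛762, ω) : Q] = 6

[Q(∛762):Q] = 3 (min poly x^3 - 762, irreducible since 762 is not a perfect cube). [Q(ω):Q] = 2 (min poly x^2 + x + 1). Since Q(∛762) ⊂ R and ω ∉ R, we have ω ∉ Q(∛762), so x^2 + x + 1 remains irreducible over Q(∛762) and [Q(∛762, ω) : Q(∛762)] = 2. By the tower law, [Q(∛762, ω) : Q] = 3 · 2 = 6. (In fact Q(∛762, ω) is the splitting field of x^3 - 762 over Q.)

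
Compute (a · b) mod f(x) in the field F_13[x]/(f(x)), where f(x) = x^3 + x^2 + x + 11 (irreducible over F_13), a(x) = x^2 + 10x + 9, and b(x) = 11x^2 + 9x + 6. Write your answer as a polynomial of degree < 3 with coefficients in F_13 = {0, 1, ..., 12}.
a · b ≡ 11x^2 + 3x + 10 (mod f(x))

Multiply in F_13[x]: a(x)·b(x) = (x^2 + 10x + 9)·(11x^2 + 9x + 6) = 11x^4 + 2x^3 + 11x + 2. This has degree ≥ 3, so divide by f(x) over F_13: 11x^4 + 2x^3 + 11x + 2 = (11x + 4)·(x^3 + x^2 + x + 11) + (11x^2 + 3x + 10). Hence a·b ≡ 11x^2 + 3x + 10 (mod f). (F_13[x]/(f) is a field with 13^3 = 2197 elements since f is irreducible of degree 3.)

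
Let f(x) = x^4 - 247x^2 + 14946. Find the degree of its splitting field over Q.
[K : Q] = 4

Solving the quadratic in x^2: x^2 = (247 ± √(247^2 - 4·14946))/2 = (247 ± √1225)/2 = (247 ± 35)/2, giving x^2 = 141 or x^2 = 106. So f(x) = (x^2 - 141)(x^2 - 106) and the roots of f are ±√141, ±√106. Hence the splitting field is K = Q(√141, √106). Since 141 and 106 are distinct squarefree integers > 1, their product 14946 is not a perfect square, so √106 ∉ Q(√141). By the tower law [K:Q] = [Q(√141,√106):Q(√141)] · [Q(√141):Q] = 2 · 2 = 4.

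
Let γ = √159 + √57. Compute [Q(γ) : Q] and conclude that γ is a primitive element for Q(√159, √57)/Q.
[Q(γ) : Q] = 4 (equivalently, Q(γ) = Q(√159, √57))

Obviously Q(γ) ⊆ Q(√159, √57), and [Q(√159, √57):Q] = 4 (since 159, 57 are distinct squarefree integers > 1 with 9063 not a perfect square). To show equality we compute the minimal polynomial of γ. From γ = √159 + √57: γ^2 = 159 + 2√(9063) + 57 = 216 + 2√(9063), so γ^2 - 216 = 2√(9063); squaring, (γ^2 - 216)^2 = 4·9063, i.e. γ^4 - 432γ^2 + 46656 - 36252 = 0, i.e. γ^4 - 432γ^2 + 10404 = 0. So γ is a root of x^4 - 432x^2 + 10404. This polynomial is irreducible over Q: it has no rational root (each ±√159 ± √57 is irrational), and any factorization into two quadratics over Q would force √(9063) ∈ Q (pairing opposite roots) or √159, √57 ∈ Q (other pairings), all impossible. Hence [Q(γ):Q] = 4 = [Q(√159, √57):Q], so Q(γ) = Q(√159, √57).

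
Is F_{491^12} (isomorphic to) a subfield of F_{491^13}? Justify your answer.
No: F_{491^12} is not a subfield of F_{491^13}

F_{p^m} embeds in F_{p^n} iff m | n. Here 12 ∤ 13 (since 13 = 1·12 + 1 with remainder 1 ≠ 0), so F_{491^12} is not a subfield of F_{491^13}. Equivalently: if it were, the tower law would give 12 = [F_{491^12}:F_491] dividing [F_{491^13}:F_491] = 13, contradiction.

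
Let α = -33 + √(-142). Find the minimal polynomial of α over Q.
m_α(x) = x^2 + 66x + 1231

From α + 33 = √(-142), squaring gives (α + 33)^2 = -142, i.e. α^2 + 66α + 1089 = -142, so α^2 + 66α + 1231 = 0. The discriminant of x^2 + 66x + 1231 is (66)^2 - 4·(1231) = 4356 - 4924 = -568, and 4·(-142) is not a perfect square in Q since -142 is squarefree and ≠ 1. Hence x^2 + 66x + 1231 is irreducible over Q and is the minimal polynomial of α.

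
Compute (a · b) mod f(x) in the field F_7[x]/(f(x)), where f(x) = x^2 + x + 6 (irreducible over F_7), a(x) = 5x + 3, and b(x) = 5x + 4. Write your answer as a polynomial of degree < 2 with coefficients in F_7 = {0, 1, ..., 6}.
a · b ≡ 3x + 2 (mod f(x))

Multiply in F_7[x]: a(x)·b(x) = (5x + 3)·(5x + 4) = 4x^2 + 5. This has degree ≥ 2, so divide by f(x) over F_7: 4x^2 + 5 = (4)·(x^2 + x + 6) + (3x + 2). Hence a·b ≡ 3x + 2 (mod f). (F_7[x]/(f) is a field with 7^2 = 49 elements since f is irreducible of degree 2.)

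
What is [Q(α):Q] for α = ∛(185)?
[Q(α):Q] = 3

The minimal polynomial of α is x^3 - 185, irreducible over Q since 185 is not a perfect cube (so x^3 - 185 has no rational root). Hence [Q(α):Q] = deg(m_α) = 3.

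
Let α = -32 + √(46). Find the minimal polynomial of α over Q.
m_α(x) = x^2 + 64x + 978

From α + 32 = √(46), squaring gives (α + 32)^2 = 46, i.e. α^2 + 64α + 1024 = 46, so α^2 + 64α + 978 = 0. The discriminant of x^2 + 64x + 978 is (64)^2 - 4·(978) = 4096 - 3912 = 184, and 4·(46) is not a perfect square in Q since 46 is squarefree and ≠ 1. Hence x^2 + 64x + 978 is irreducible over Q and is the minimal polynomial of α.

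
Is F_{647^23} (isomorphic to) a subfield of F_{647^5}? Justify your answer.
No: F_{647^23} is not a subfield of F_{647^5}

F_{p^m} embeds in F_{p^n} iff m | n. Here 23 ∤ 5 (since 5 = 0·23 + 5 with remainder 5 ≠ 0), so F_{647^23} is not a subfield of F_{647^5}. Equivalently: if it were, the tower law would give 23 = [F_{647^23}:F_647] dividing [F_{647^5}:F_647] = 5, contradiction.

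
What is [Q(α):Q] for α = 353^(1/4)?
[Q(α):Q] = 4

α is a root of x^4 - 353. By Eisenstein's criterion at the prime p = 353 (which divides the constant term 353 but p^2 = 124609 does not, since 353 is squarefree), x^4 - 353 is irreducible over Q. Hence [Q(α):Q] = 4.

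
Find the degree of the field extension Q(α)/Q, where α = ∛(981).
[Q(α):Q] = 3

The minimal polynomial of α is x^3 - 981, irreducible over Q since 981 is not a perfect cube (so x^3 - 981 has no rational root). Hence [Q(α):Q] = deg(m_α) = 3.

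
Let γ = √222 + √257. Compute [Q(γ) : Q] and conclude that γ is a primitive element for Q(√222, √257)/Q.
[Q(γ) : Q] = 4 (equivalently, Q(γ) = Q(√222, √257))

Obviously Q(γ) ⊆ Q(√222, √257), and [Q(√222, √257):Q] = 4 (since 222, 257 are distinct squarefree integers > 1 with 57054 not a perfect square). To show equality we compute the minimal polynomial of γ. From γ = √222 + √257: γ^2 = 222 + 2√(57054) + 257 = 479 + 2√(57054), so γ^2 - 479 = 2√(57054); squaring, (γ^2 - 479)^2 = 4·57054, i.e. γ^4 - 958γ^2 + 229441 - 228216 = 0, i.e. γ^4 - 958γ^2 + 1225 = 0. So γ is a root of x^4 - 958x^2 + 1225. This polynomial is irreducible over Q: it has no rational root (each ±√222 ± √257 is irrational), and any factorization into two quadratics over Q would force √(57054) ∈ Q (pairing opposite roots) or √222, √257 ∈ Q (other pairings), all impossible. Hence [Q(γ):Q] = 4 = [Q(√222, √257):Q], so Q(γ) = Q(√222, √257).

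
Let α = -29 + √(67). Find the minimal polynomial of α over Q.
m_α(x) = x^2 + 58x + 774

From α + 29 = √(67), squaring gives (α + 29)^2 = 67, i.e. α^2 + 58α + 841 = 67, so α^2 + 58α + 774 = 0. The discriminant of x^2 + 58x + 774 is (58)^2 - 4·(774) = 3364 - 3096 = 268, and 4·(67) is not a perfect square in Q since 67 is squarefree and ≠ 1. Hence x^2 + 58x + 774 is irreducible over Q and is the minimal polynomial of α.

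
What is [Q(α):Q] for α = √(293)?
[Q(α):Q] = 2

[Q(α):Q] equals the degree of the minimal polynomial of α. Here α^2 = 293 and x^2 - 293 is irreducible (d = 293 is squarefree, ≠ 1, hence not a square), so deg(m_α) = 2. Thus [Q(α):Q] = 2.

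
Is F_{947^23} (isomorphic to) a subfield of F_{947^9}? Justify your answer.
No: F_{947^23} is not a subfield of F_{947^9}

F_{p^m} embeds in F_{p^n} iff m | n. Here 23 ∤ 9 (since 9 = 0·23 + 9 with remainder 9 ≠ 0), so F_{947^23} is not a subfield of F_{947^9}. Equivalently: if it were, the tower law would give 23 = [F_{947^23}:F_947] dividing [F_{947^9}:F_947] = 9, contradiction.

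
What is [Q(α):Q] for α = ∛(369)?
[Q(α):Q] = 3

The minimal polynomial of α is x^3 - 369, irreducible over Q since 369 is not a perfect cube (so x^3 - 369 has no rational root). Hence [Q(α):Q] = deg(m_α) = 3.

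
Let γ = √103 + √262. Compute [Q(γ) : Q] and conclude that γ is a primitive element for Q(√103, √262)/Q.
[Q(γ) : Q] = 4 (equivalently, Q(γ) = Q(√103, √262))

Obviously Q(γ) ⊆ Q(√103, √262), and [Q(√103, √262):Q] = 4 (since 103, 262 are distinct squarefree integers > 1 with 26986 not a perfect square). To show equality we compute the minimal polynomial of γ. From γ = √103 + √262: γ^2 = 103 + 2√(26986) + 262 = 365 + 2√(26986), so γ^2 - 365 = 2√(26986); squaring, (γ^2 - 365)^2 = 4·26986, i.e. γ^4 - 730γ^2 + 133225 - 107944 = 0, i.e. γ^4 - 730γ^2 + 25281 = 0. So γ is a root of x^4 - 730x^2 + 25281. This polynomial is irreducible over Q: it has no rational root (each ±√103 ± √262 is irrational), and any factorization into two quadratics over Q would force √(26986) ∈ Q (pairing opposite roots) or √103, √262 ∈ Q (other pairings), all impossible. Hence [Q(γ):Q] = 4 = [Q(√103, √262):Q], so Q(γ) = Q(√103, √262).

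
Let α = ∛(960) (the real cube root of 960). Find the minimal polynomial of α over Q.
m_α(x) = x^3 - 960

α satisfies α^3 = 960, so x^3 - 960 annihilates α. By the rational root test, a rational root p/q (in lowest terms) of x^3 - 960 would satisfy p^3 = 960 q^3, forcing q = 1 and p^3 = 960; but 960 is not a perfect cube, contradiction. A monic cubic over Q with no rational root is irreducible (any nontrivial factorization would include a linear factor). Hence x^3 - 960 is the minimal polynomial of α, and in particular [Q(α):Q] = 3.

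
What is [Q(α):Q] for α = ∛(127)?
[Q(α):Q] = 3

The minimal polynomial of α is x^3 - 127, irreducible over Q since 127 is not a perfect cube (so x^3 - 127 has no rational root). Hence [Q(α):Q] = deg(m_α) = 3.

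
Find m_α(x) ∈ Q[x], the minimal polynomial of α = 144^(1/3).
m_α(x) = x^3 - 144

α satisfies α^3 = 144, so x^3 - 144 annihilates α. By the rational root test, a rational root p/q (in lowest terms) of x^3 - 144 would satisfy p^3 = 144 q^3, forcing q = 1 and p^3 = 144; but 144 is not a perfect cube, contradiction. A monic cubic over Q with no rational root is irreducible (any nontrivial factorization would include a linear factor). Hence x^3 - 144 is the minimal polynomial of α, and in particular [Q(α):Q] = 3.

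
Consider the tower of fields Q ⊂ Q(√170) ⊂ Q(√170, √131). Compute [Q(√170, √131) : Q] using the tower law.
[Q(√170, √131) : Q] = 4

[Q(√170):Q] = 2 (min poly x^2 - 170, irreducible since 170 is squarefree > 1). For the top step, suppose √131 ∈ Q(√170), say √131 = c + d√170 with c, d ∈ Q. Squaring: 131 = c^2 + 170d^2 + 2cd√170. Since √170 ∉ Q this forces 2cd = 0. If d = 0 then √131 = c ∈ Q, contradicting 131 squarefree > 1. If c = 0 then 131 = 170d^2, so 170·131 = (170d)^2 is a perfect square in Q — but 170·131 = 22270 is not a perfect square (since 170 and 131 are distinct squarefree integers). Contradiction. Hence √131 ∉ Q(√170), so x^2 - 131 stays irreducible over Q(√170) and [Q(√170, √131) : Q(√170)] = 2. By the tower law, [Q(√170, √131) : Q] = 2 · 2 = 4.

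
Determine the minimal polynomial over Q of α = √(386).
m_α(x) = x^2 - 386

α satisfies α^2 - 386 = 0, so x^2 - 386 annihilates α. Since d = 386 is squarefree and ≠ 1, it is not a perfect square in Q, so x^2 - 386 has no rational root and is therefore irreducible over Q (a degree-2 polynomial over a field is irreducible iff it has no root). Hence m_α(x) = x^2 - 386.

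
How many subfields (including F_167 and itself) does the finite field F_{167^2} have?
F_{167^2} has 2 subfields

The subfields of F_{p^n} are exactly the fields F_{p^d} for d | n (each is the fixed field of the unique index-d subgroup of Gal(F_{p^n}/F_p) ≅ Z/nZ). The divisors of n = 2 are {1, 2}, giving 2 subfields: F_{167^1}, F_{167^2}.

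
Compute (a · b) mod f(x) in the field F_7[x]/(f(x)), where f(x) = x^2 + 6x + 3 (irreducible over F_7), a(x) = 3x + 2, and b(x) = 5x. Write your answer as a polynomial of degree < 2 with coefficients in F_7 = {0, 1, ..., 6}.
a · b ≡ 4x + 4 (mod f(x))

Multiply in F_7[x]: a(x)·b(x) = (3x + 2)·(5x) = x^2 + 3x. This has degree ≥ 2, so divide by f(x) over F_7: x^2 + 3x = (1)·(x^2 + 6x + 3) + (4x + 4). Hence a·b ≡ 4x + 4 (mod f). (F_7[x]/(f) is a field with 7^2 = 49 elements since f is irreducible of degree 2.)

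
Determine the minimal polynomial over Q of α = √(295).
m_α(x) = x^2 - 295

α satisfies α^2 - 295 = 0, so x^2 - 295 annihilates α. Since d = 295 is squarefree and ≠ 1, it is not a perfect square in Q, so x^2 - 295 has no rational root and is therefore irreducible over Q (a degree-2 polynomial over a field is irreducible iff it has no root). Hence m_α(x) = x^2 - 295.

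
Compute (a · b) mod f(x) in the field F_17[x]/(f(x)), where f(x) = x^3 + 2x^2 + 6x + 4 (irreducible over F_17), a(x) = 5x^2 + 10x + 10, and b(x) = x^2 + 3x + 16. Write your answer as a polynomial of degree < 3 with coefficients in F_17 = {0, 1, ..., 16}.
a · b ≡ 9x^2 + 12x + 15 (mod f(x))

Multiply in F_17[x]: a(x)·b(x) = (5x^2 + 10x + 10)·(x^2 + 3x + 16) = 5x^4 + 8x^3 + x^2 + 3x + 7. This has degree ≥ 3, so divide by f(x) over F_17: 5x^4 + 8x^3 + x^2 + 3x + 7 = (5x + 15)·(x^3 + 2x^2 + 6x + 4) + (9x^2 + 12x + 15). Hence a·b ≡ 9x^2 + 12x + 15 (mod f). (F_17[x]/(f) is a field with 17^3 = 4913 elements since f is irreducible of degree 3.)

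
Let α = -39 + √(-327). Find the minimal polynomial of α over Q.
m_α(x) = x^2 + 78x + 1848

From α + 39 = √(-327), squaring gives (α + 39)^2 = -327, i.e. α^2 + 78α + 1521 = -327, so α^2 + 78α + 1848 = 0. The discriminant of x^2 + 78x + 1848 is (78)^2 - 4·(1848) = 6084 - 7392 = -1308, and 4·(-327) is not a perfect square in Q since -327 is squarefree and ≠ 1. Hence x^2 + 78x + 1848 is irreducible over Q and is the minimal polynomial of α.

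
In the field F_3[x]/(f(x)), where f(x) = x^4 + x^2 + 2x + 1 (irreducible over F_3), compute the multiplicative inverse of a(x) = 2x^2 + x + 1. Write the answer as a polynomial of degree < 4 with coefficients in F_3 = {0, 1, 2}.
a(x)^(-1) ≡ x^2 + x (mod f(x))

Since f is irreducible over F_3, F_3[x]/(f) is a field and a(x) ≠ 0 has an inverse. Apply the extended Euclidean algorithm to f(x) and a(x) in F_3[x]: f(x) = (2x^2 + 2x)·a(x) + (1). The last nonzero remainder is the constant 1 = gcd(f, a) in F_3. Back-substituting through the division chain expresses 1 = s(x)·a(x) + t(x)·f(x) with s(x) ≡ x^2 + x (mod f), so a(x)^(-1) ≡ s(x) = x^2 + x (mod f). Check: (2x^2 + x + 1)·(x^2 + x) = 2x^4 + 2x^2 + x ≡ 1 (mod x^4 + x^2 + 2x + 1).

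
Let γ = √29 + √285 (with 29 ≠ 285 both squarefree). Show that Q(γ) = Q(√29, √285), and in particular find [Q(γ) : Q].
[Q(γ) : Q] = 4 (equivalently, Q(γ) = Q(√29, √285))

Obviously Q(γ) ⊆ Q(√29, √285), and [Q(√29, √285):Q] = 4 (since 29, 285 are distinct squarefree integers > 1 with 8265 not a perfect square). To show equality we compute the minimal polynomial of γ. From γ = √29 + √285: γ^2 = 29 + 2√(8265) + 285 = 314 + 2√(8265), so γ^2 - 314 = 2√(8265); squaring, (γ^2 - 314)^2 = 4·8265, i.e. γ^4 - 628γ^2 + 98596 - 33060 = 0, i.e. γ^4 - 628γ^2 + 65536 = 0. So γ is a root of x^4 - 628x^2 + 65536. This polynomial is irreducible over Q: it has no rational root (each ±√29 ± √285 is irrational), and any factorization into two quadratics over Q would force √(8265) ∈ Q (pairing opposite roots) or √29, √285 ∈ Q (other pairings), all impossible. Hence [Q(γ):Q] = 4 = [Q(√29, √285):Q], so Q(γ) = Q(√29, √285).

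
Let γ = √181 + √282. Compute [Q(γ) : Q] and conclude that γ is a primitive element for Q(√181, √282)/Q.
[Q(γ) : Q] = 4 (equivalently, Q(γ) = Q(√181, √282))

Obviously Q(γ) ⊆ Q(√181, √282), and [Q(√181, √282):Q] = 4 (since 181, 282 are distinct squarefree integers > 1 with 51042 not a perfect square). To show equality we compute the minimal polynomial of γ. From γ = √181 + √282: γ^2 = 181 + 2√(51042) + 282 = 463 + 2√(51042), so γ^2 - 463 = 2√(51042); squaring, (γ^2 - 463)^2 = 4·51042, i.e. γ^4 - 926γ^2 + 214369 - 204168 = 0, i.e. γ^4 - 926γ^2 + 10201 = 0. So γ is a root of x^4 - 926x^2 + 10201. This polynomial is irreducible over Q: it has no rational root (each ±√181 ± √282 is irrational), and any factorization into two quadratics over Q would force √(51042) ∈ Q (pairing opposite roots) or √181, √282 ∈ Q (other pairings), all impossible. Hence [Q(γ):Q] = 4 = [Q(√181, √282):Q], so Q(γ) = Q(√181, √282).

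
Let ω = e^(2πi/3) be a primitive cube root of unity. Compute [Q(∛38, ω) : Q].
[Q(∛38, ω) : Q] = 6

[Q(∛38):Q] = 3 (min poly x^3 - 38, irreducible since 38 is not a perfect cube). [Q(ω):Q] = 2 (min poly x^2 + x + 1). Since Q(∛38) ⊂ R and ω ∉ R, we have ω ∉ Q(∛38), so x^2 + x + 1 remains irreducible over Q(∛38) and [Q(∛38, ω) : Q(∛38)] = 2. By the tower law, [Q(∛38, ω) : Q] = 3 · 2 = 6. (In fact Q(∛38, ω) is the splitting field of x^3 - 38 over Q.)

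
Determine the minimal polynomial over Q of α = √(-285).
m_α(x) = x^2 + 285

α satisfies α^2 + 285 = 0, so x^2 + 285 annihilates α. Since d = -285 is squarefree and ≠ 1, it is not a perfect square in Q, so x^2 + 285 has no rational root and is therefore irreducible over Q (a degree-2 polynomial over a field is irreducible iff it has no root). Hence m_α(x) = x^2 + 285.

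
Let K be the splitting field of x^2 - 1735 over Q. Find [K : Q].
[K : Q] = 2

f(x) = x^2 - 1735 factors as (x - √1735)(x + √1735). The splitting field is K = Q(√1735). Since 1735 is squarefree and > 1, it is not a perfect square, so x^2 - 1735 is irreducible over Q and [Q(√1735) : Q] = 2. Hence [K : Q] = 2.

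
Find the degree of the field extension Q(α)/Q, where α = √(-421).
[Q(α):Q] = 2

[Q(α):Q] equals the degree of the minimal polynomial of α. Here α^2 = -421 and x^2 + 421 is irreducible (d = -421 is squarefree, ≠ 1, hence not a square), so deg(m_α) = 2. Thus [Q(α):Q] = 2.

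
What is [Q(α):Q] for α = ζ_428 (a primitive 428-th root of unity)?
[Q(α):Q] = 212

The minimal polynomial of ζ_428 over Q is the 428-th cyclotomic polynomial Φ_428(x), which is irreducible over Q and has degree φ(428) = 212. Hence [Q(α):Q] = φ(428) = 212.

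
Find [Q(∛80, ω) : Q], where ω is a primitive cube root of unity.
[Q(∛80, ω) : Q] = 6

[Q(∛80):Q] = 3 (min poly x^3 - 80, irreducible since 80 is not a perfect cube). [Q(ω):Q] = 2 (min poly x^2 + x + 1). Since Q(∛80) ⊂ R and ω ∉ R, we have ω ∉ Q(∛80), so x^2 + x + 1 remains irreducible over Q(∛80) and [Q(∛80, ω) : Q(∛80)] = 2. By the tower law, [Q(∛80, ω) : Q] = 3 · 2 = 6. (In fact Q(∛80, ω) is the splitting field of x^3 - 80 over Q.)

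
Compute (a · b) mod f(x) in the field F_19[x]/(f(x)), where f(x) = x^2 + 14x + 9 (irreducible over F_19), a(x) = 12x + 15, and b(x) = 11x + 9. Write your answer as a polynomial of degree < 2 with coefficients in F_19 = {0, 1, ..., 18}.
a · b ≡ 2x + 11 (mod f(x))

Multiply in F_19[x]: a(x)·b(x) = (12x + 15)·(11x + 9) = 18x^2 + 7x + 2. This has degree ≥ 2, so divide by f(x) over F_19: 18x^2 + 7x + 2 = (18)·(x^2 + 14x + 9) + (2x + 11). Hence a·b ≡ 2x + 11 (mod f). (F_19[x]/(f) is a field with 19^2 = 361 elements since f is irreducible of degree 2.)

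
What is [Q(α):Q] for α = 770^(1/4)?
[Q(α):Q] = 4

α is a root of x^4 - 770. By Eisenstein's criterion at the prime p = 2 (which divides the constant term 770 but p^2 = 4 does not, since 770 is squarefree), x^4 - 770 is irreducible over Q. Hence [Q(α):Q] = 4.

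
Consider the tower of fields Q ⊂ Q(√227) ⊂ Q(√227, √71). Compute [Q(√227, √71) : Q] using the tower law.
[Q(√227, √71) : Q] = 4

[Q(√227):Q] = 2 (min poly x^2 - 227, irreducible since 227 is squarefree > 1). For the top step, suppose √71 ∈ Q(√227), say √71 = c + d√227 with c, d ∈ Q. Squaring: 71 = c^2 + 227d^2 + 2cd√227. Since √227 ∉ Q this forces 2cd = 0. If d = 0 then √71 = c ∈ Q, contradicting 71 squarefree > 1. If c = 0 then 71 = 227d^2, so 227·71 = (227d)^2 is a perfect square in Q — but 227·71 = 16117 is not a perfect square (since 227 and 71 are distinct squarefree integers). Contradiction. Hence √71 ∉ Q(√227), so x^2 - 71 stays irreducible over Q(√227) and [Q(√227, √71) : Q(√227)] = 2. By the tower law, [Q(√227, √71) : Q] = 2 · 2 = 4.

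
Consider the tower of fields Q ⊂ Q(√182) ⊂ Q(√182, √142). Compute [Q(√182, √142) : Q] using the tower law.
[Q(√182, √142) : Q] = 4

[Q(√182):Q] = 2 (min poly x^2 - 182, irreducible since 182 is squarefree > 1). For the top step, suppose √142 ∈ Q(√182), say √142 = c + d√182 with c, d ∈ Q. Squaring: 142 = c^2 + 182d^2 + 2cd√182. Since √182 ∉ Q this forces 2cd = 0. If d = 0 then √142 = c ∈ Q, contradicting 142 squarefree > 1. If c = 0 then 142 = 182d^2, so 182·142 = (182d)^2 is a perfect square in Q — but 182·142 = 25844 is not a perfect square (since 182 and 142 are distinct squarefree integers). Contradiction. Hence √142 ∉ Q(√182), so x^2 - 142 stays irreducible over Q(√182) and [Q(√182, √142) : Q(√182)] = 2. By the tower law, [Q(√182, √142) : Q] = 2 · 2 = 4.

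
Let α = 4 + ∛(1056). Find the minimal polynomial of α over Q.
m_α(x) = x^3 - 12x^2 + 48x - 1120

Set β = α - 4 = ∛(1056), so β^3 = 1056. Then (α - 4)^3 - 1056 = 0, i.e. α is a root of g(x) = (x - 4)^3 - 1056 = x^3 - 12x^2 + 48x - 1120. Since g(x) = h(x - 4) where h(x) = x^3 - 1056, and h is irreducible over Q (because 1056 is not a perfect cube, so h has no rational root, and a monic cubic with no rational root is irreducible), g is also irreducible (irreducibility is preserved under the substitution x → x - 4). Hence m_α(x) = x^3 - 12x^2 + 48x - 1120.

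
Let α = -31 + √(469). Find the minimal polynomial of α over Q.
m_α(x) = x^2 + 62x + 492

From α + 31 = √(469), squaring gives (α + 31)^2 = 469, i.e. α^2 + 62α + 961 = 469, so α^2 + 62α + 492 = 0. The discriminant of x^2 + 62x + 492 is (62)^2 - 4·(492) = 3844 - 1968 = 1876, and 4·(469) is not a perfect square in Q since 469 is squarefree and ≠ 1. Hence x^2 + 62x + 492 is irreducible over Q and is the minimal polynomial of α.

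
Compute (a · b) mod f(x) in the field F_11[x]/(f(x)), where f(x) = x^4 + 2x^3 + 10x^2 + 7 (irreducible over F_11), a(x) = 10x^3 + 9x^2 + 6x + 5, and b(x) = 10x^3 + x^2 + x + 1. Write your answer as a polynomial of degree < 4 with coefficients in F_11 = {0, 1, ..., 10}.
a · b ≡ 9x^3 + 7x^2 + 7x + 3 (mod f(x))

Multiply in F_11[x]: a(x)·b(x) = (10x^3 + 9x^2 + 6x + 5)·(10x^3 + x^2 + x + 1) = x^6 + x^5 + 2x^4 + 9x^3 + 9x^2 + 5. This has degree ≥ 4, so divide by f(x) over F_11: x^6 + x^5 + 2x^4 + 9x^3 + 9x^2 + 5 = (x^2 + 10x + 5)·(x^4 + 2x^3 + 10x^2 + 7) + (9x^3 + 7x^2 + 7x + 3). Hence a·b ≡ 9x^3 + 7x^2 + 7x + 3 (mod f). (F_11[x]/(f) is a field with 11^4 = 14641 elements since f is irreducible of degree 4.)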